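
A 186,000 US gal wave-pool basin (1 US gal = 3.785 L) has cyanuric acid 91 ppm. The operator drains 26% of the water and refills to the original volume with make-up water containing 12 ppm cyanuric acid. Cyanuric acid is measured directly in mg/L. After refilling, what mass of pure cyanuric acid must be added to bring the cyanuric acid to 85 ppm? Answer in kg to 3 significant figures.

10.2 kg

Volume: 186,000 US gal × 3.785 L/gal = 704,010 L.
After draining 26% and refilling: 91 × 0.74 + 12 × 0.26 = 70.46 ppm.
Deficit to target: 85 − 70.46 = 14.54 mg/L.
Mass: 14.54 mg/L × 704,010 L = 10,240 g cyanuric acid.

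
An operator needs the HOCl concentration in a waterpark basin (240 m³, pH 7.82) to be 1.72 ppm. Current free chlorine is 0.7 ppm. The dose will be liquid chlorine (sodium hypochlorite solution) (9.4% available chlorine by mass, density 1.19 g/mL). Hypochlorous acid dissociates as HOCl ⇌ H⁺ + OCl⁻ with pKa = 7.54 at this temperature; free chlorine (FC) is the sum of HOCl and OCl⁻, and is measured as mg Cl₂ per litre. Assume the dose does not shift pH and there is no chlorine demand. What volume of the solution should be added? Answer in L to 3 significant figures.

9.22 L

Volume: 240 m³ = 240,000 L.
[OCl⁻]/[HOCl] = 10^(pH − pKa) = 10^(7.82 − 7.54) = 1.905; fraction as HOCl = 1/(1 + 1.905) = 0.3442.
Free chlorine required for 1.72 ppm HOCl: 1.72 / 0.3442 = 4.997 ppm.
FC to add: 4.997 − 0.7 = 4.297 mg/L as Cl₂.
Cl₂ equivalent: 4.297 mg/L × 240,000 L = 1031 g.
Product at 9.4% available Cl: 1031 / 0.094 = 10,970 g.
Volume: 10,970 g ÷ 1.19 g/mL = 9220 mL.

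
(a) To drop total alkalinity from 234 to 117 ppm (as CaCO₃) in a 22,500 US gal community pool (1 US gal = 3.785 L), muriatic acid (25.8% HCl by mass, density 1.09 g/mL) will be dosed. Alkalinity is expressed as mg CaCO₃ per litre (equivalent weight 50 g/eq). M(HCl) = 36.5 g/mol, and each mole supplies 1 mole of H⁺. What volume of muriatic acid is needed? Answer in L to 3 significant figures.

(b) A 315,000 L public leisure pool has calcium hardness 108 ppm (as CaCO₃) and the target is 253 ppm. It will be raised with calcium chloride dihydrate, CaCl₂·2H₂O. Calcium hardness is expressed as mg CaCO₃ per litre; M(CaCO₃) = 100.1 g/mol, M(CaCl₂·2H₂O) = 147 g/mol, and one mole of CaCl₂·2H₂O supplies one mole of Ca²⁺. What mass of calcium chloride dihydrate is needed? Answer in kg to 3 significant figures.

(a) Volume: 22,500 US gal × 3.785 L/gal = 85,162 L.
(a) Alkalinity to neutralize: (234 − 117) = 117 mg/L as CaCO₃ × 85,162 L = 9964 g as CaCO₃.
(a) Equivalents of H⁺ required: 9964 ÷ 50 g/eq = 199.3 eq = 199.3 mol HCl.
(a) Mass of HCl: 199.3 × 36.5 = 7274 g.
(a) Mass of 25.8% solution: 7274 / 0.258 = 28,190 g.
(a) Volume: 28,190 g ÷ 1.09 g/mL = 25,860 mL.

(b) Hardness to add: (253 − 108) = 145 mg/L as CaCO₃ × 315,000 L = 45,680 g as CaCO₃.
(b) Moles of Ca²⁺ (1 mol Ca²⁺ ≡ 1 mol CaCO₃): 45,680 / 100.1 g/mol = 456.3 mol.
(b) Mass of CaCl₂·2H₂O: 456.3 × 147 = 67,080 g.

(a) 25.9 L; (b) 67.1 kg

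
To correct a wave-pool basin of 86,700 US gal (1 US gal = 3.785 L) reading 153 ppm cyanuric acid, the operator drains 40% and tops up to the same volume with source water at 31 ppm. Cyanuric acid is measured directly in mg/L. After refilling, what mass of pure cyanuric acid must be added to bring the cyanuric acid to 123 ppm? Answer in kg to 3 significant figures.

6.17 kg

Volume: 86,700 US gal × 3.785 L/gal = 328,160 L.
After draining 40% and refilling: 153 × 0.60 + 31 × 0.40 = 104.2 ppm.
Deficit to target: 123 − 104.2 = 18.8 mg/L.
Mass: 18.8 mg/L × 328,160 L = 6169 g cyanuric acid.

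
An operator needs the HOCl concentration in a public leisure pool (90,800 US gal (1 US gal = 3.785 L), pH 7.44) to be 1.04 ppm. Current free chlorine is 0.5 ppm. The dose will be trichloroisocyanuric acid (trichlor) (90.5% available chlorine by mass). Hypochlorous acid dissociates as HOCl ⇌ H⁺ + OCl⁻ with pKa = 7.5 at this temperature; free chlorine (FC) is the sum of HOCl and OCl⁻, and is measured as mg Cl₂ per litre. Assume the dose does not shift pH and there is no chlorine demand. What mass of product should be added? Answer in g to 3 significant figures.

549 g

Volume: 90,800 US gal × 3.785 L/gal = 343,678 L.
[OCl⁻]/[HOCl] = 10^(pH − pKa) = 10^(7.44 − 7.5) = 0.871; fraction as HOCl = 1/(1 + 0.871) = 0.5345.
Free chlorine required for 1.04 ppm HOCl: 1.04 / 0.5345 = 1.946 ppm.
FC to add: 1.946 − 0.5 = 1.446 mg/L as Cl₂.
Cl₂ equivalent: 1.446 mg/L × 343,678 L = 496.9 g.
Product at 90.5% available Cl: 496.9 / 0.905 = 549.1 g.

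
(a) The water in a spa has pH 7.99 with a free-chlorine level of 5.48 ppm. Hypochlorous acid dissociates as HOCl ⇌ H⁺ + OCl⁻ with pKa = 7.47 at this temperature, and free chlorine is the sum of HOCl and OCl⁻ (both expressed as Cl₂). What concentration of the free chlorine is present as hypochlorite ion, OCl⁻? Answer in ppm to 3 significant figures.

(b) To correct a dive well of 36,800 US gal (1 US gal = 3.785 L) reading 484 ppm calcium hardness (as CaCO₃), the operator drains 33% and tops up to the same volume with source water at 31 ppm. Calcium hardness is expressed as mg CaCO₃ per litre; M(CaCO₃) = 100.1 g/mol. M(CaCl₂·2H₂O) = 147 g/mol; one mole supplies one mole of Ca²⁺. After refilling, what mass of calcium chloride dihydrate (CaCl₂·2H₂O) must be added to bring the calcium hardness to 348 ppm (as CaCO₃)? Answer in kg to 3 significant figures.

(a) [OCl⁻]/[HOCl] = 10^(pH − pKa) = 10^(7.99 − 7.47) = 10^0.52 = 3.311.
(a) Fraction as HOCl = 1 / (1 + 3.311) = 0.2319.
(a) OCl⁻ = (1 − 0.2319) × 5.48 ppm = 4.209 ppm.

(b) Volume: 36,800 US gal × 3.785 L/gal = 139,288 L.
(b) After draining 33% and refilling: 484 × 0.67 + 31 × 0.33 = 334.51 ppm.
(b) Deficit to target: 348 − 334.51 = 13.49 mg/L.
(b) As CaCO₃: 13.49 mg/L × 139,288 L = 1879 g; ÷ 100.1 = 18.77 mol Ca²⁺.
(b) Mass: 18.77 × 147 = 2759 g.

(a) 4.21 ppm; (b) 2.76 kg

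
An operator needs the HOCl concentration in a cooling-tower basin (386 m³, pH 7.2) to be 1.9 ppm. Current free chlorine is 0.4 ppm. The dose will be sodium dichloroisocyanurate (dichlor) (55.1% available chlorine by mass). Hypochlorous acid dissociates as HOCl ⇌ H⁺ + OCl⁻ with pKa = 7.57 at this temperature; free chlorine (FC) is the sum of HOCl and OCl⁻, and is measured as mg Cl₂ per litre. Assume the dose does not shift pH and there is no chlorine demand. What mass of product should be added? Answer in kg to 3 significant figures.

Volume: 386 m³ = 386,000 L.
[OCl⁻]/[HOCl] = 10^(pH − pKa) = 10^(7.2 − 7.57) = 0.4266; fraction as HOCl = 1/(1 + 0.4266) = 0.701.
Free chlorine required for 1.9 ppm HOCl: 1.9 / 0.701 = 2.711 ppm.
FC to add: 2.711 − 0.4 = 2.311 mg/L as Cl₂.
Cl₂ equivalent: 2.311 mg/L × 386,000 L = 891.9 g.
Product at 55.1% available Cl: 891.9 / 0.551 = 1619 g.

1.62 kg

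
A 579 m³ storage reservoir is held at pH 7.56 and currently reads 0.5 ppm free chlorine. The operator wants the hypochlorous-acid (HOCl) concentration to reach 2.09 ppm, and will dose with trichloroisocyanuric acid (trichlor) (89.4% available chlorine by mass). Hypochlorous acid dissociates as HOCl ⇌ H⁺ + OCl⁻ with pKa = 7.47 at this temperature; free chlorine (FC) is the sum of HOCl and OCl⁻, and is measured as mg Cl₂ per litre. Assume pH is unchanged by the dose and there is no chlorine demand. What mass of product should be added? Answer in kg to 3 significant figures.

2.70 kg

Volume: 579 m³ = 579,000 L.
[OCl⁻]/[HOCl] = 10^(pH − pKa) = 10^(7.56 − 7.47) = 1.23; fraction as HOCl = 1/(1 + 1.23) = 0.4484.
Free chlorine required for 2.09 ppm HOCl: 2.09 / 0.4484 = 4.661 ppm.
FC to add: 4.661 − 0.5 = 4.161 mg/L as Cl₂.
Cl₂ equivalent: 4.161 mg/L × 579,000 L = 2409 g.
Product at 89.4% available Cl: 2409 / 0.894 = 2695 g.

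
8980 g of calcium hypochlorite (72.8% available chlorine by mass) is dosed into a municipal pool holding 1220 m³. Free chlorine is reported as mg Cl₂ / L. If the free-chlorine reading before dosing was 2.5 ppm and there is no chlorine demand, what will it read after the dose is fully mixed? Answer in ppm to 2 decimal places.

7.86 ppm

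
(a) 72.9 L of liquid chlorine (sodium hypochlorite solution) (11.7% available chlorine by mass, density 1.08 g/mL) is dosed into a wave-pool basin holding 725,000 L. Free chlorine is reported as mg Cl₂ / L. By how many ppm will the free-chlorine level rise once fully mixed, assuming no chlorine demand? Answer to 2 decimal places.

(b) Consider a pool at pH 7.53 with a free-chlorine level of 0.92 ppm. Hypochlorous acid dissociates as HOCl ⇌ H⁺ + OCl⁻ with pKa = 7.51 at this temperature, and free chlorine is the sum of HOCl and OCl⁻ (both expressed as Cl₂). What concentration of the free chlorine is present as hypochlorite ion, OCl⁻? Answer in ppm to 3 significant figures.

(a) 12.71 ppm; (b) 0.471 ppm

(a) Mass of solution: 72.9 L × 1000 mL/L × 1.08 g/mL = 78,730 g.
(a) Available chlorine delivered: 78,730 g × 0.117 = 9212 g as Cl₂.
(a) Concentration rise: 9212 g / 725,000 L = 12.71 mg/L = 12.71 ppm.

(b) [OCl⁻]/[HOCl] = 10^(pH − pKa) = 10^(7.53 − 7.51) = 10^0.02 = 1.047.
(b) Fraction as HOCl = 1 / (1 + 1.047) = 0.4885.
(b) OCl⁻ = (1 − 0.4885) × 0.92 ppm = 0.4706 ppm.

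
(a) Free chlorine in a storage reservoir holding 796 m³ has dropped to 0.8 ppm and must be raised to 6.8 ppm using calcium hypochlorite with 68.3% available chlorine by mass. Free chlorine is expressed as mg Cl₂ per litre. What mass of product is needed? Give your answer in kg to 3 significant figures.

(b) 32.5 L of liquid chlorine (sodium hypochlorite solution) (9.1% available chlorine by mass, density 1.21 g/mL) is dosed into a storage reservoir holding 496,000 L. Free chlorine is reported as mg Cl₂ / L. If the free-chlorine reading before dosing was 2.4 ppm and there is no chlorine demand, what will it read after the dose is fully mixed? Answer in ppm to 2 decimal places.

(a) 6.99 kg; (b) 9.61 ppm

(a) Volume: 796 m³ = 796,000 L.
(a) Chlorine deficit: 6.8 − 0.8 = 6 ppm = 6 mg/L as Cl₂.
(a) Cl₂ equivalent needed: 6 mg/L × 796,000 L = 4,776,000 mg = 4776 g.
(a) Product at 68.3% available chlorine: 4776 / 0.683 = 6993 g.

(b) Mass of solution: 32.5 L × 1000 mL/L × 1.21 g/mL = 39,320 g.
(b) Available chlorine delivered: 39,320 g × 0.091 = 3579 g as Cl₂.
(b) Concentration rise: 3579 g / 496,000 L = 7.215 mg/L = 7.21 ppm.
(b) Final FC: 2.4 + 7.21 = 9.61 ppm.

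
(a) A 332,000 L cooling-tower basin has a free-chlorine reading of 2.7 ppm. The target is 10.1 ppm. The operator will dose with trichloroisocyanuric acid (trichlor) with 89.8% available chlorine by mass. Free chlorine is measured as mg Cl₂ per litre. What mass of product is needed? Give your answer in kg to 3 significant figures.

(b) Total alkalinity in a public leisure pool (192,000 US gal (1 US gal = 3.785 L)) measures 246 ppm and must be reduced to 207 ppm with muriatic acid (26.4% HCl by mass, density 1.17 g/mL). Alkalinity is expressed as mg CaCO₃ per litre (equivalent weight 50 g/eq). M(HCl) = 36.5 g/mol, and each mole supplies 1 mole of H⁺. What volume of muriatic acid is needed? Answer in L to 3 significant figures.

(a) Chlorine deficit: 10.1 − 2.7 = 7.4 ppm = 7.4 mg/L as Cl₂.
(a) Cl₂ equivalent needed: 7.4 mg/L × 332,000 L = 2,457,000 mg = 2457 g.
(a) Product at 89.8% available chlorine: 2457 / 0.898 = 2736 g.

(b) Volume: 192,000 US gal × 3.785 L/gal = 726,720 L.
(b) Alkalinity to neutralize: (246 − 207) = 39 mg/L as CaCO₃ × 726,720 L = 28,340 g as CaCO₃.
(b) Equivalents of H⁺ required: 28,340 ÷ 50 g/eq = 566.8 eq = 566.8 mol HCl.
(b) Mass of HCl: 566.8 × 36.5 = 20,690 g.
(b) Mass of 26.4% solution: 20,690 / 0.264 = 78,370 g.
(b) Volume: 78,370 g ÷ 1.17 g/mL = 66,980 mL.

(a) 2.74 kg; (b) 67.0 L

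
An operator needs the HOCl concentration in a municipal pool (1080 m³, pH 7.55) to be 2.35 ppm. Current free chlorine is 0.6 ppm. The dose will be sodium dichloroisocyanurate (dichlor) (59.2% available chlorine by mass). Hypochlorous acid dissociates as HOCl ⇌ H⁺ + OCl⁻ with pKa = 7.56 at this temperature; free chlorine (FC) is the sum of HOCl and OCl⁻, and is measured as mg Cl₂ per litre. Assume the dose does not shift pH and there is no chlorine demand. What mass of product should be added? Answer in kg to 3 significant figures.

7.38 kg

Volume: 1080 m³ = 1,080,000 L.
[OCl⁻]/[HOCl] = 10^(pH − pKa) = 10^(7.55 − 7.56) = 0.9772; fraction as HOCl = 1/(1 + 0.9772) = 0.5058.
Free chlorine required for 2.35 ppm HOCl: 2.35 / 0.5058 = 4.647 ppm.
FC to add: 4.647 − 0.6 = 4.047 mg/L as Cl₂.
Cl₂ equivalent: 4.047 mg/L × 1,080,000 L = 4370 g.
Product at 59.2% available Cl: 4370 / 0.592 = 7382 g.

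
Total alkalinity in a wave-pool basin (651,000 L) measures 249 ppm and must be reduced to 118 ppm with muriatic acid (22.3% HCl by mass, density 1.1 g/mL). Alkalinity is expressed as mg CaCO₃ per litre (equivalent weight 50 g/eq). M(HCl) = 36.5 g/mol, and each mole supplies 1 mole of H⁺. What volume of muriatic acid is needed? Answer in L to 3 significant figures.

254 L

Alkalinity to neutralize: (249 − 118) = 131 mg/L as CaCO₃ × 651,000 L = 85,280 g as CaCO₃.
Equivalents of H⁺ required: 85,280 ÷ 50 g/eq = 1706 eq = 1706 mol HCl.
Mass of HCl: 1706 × 36.5 = 62,260 g.
Mass of 22.3% solution: 62,260 / 0.223 = 279,200 g.
Volume: 279,200 g ÷ 1.1 g/mL = 253,800 mL.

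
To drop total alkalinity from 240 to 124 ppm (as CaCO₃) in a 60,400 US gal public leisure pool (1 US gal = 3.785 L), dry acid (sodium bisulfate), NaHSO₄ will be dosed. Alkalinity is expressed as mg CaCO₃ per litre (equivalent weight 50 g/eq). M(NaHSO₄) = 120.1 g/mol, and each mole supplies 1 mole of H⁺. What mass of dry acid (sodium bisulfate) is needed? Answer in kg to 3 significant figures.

Volume: 60,400 US gal × 3.785 L/gal = 228,614 L.
Alkalinity to neutralize: (240 − 124) = 116 mg/L as CaCO₃ × 228,614 L = 26,520 g as CaCO₃.
Equivalents of H⁺ required: 26,520 ÷ 50 g/eq = 530.4 eq = 530.4 mol NaHSO₄.
Mass of NaHSO₄: 530.4 × 120.1 = 63,700 g.

63.7 kg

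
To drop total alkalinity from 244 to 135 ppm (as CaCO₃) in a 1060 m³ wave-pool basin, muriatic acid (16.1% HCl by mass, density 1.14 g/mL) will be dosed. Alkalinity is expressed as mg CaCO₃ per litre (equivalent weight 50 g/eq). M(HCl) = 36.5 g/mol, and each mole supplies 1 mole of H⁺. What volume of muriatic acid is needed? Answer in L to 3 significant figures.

460 L

Volume: 1060 m³ = 1,060,000 L.
Alkalinity to neutralize: (244 − 135) = 109 mg/L as CaCO₃ × 1,060,000 L = 115,500 g as CaCO₃.
Equivalents of H⁺ required: 115,500 ÷ 50 g/eq = 2311 eq = 2311 mol HCl.
Mass of HCl: 2311 × 36.5 = 84,340 g.
Mass of 16.1% solution: 84,340 / 0.161 = 523,900 g.
Volume: 523,900 g ÷ 1.14 g/mL = 459,500 mL.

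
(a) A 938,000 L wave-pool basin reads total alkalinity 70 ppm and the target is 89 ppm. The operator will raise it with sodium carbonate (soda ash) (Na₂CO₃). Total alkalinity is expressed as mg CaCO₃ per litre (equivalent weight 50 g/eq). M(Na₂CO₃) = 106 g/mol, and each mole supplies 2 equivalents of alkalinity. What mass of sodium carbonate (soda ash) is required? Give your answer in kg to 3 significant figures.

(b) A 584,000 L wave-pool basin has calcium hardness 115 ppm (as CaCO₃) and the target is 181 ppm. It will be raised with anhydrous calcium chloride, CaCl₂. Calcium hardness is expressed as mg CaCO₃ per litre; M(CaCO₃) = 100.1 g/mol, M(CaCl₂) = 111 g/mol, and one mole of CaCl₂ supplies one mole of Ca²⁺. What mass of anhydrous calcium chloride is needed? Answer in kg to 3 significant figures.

(a) 18.9 kg; (b) 42.7 kg

(a) Alkalinity to add: (89 − 70) = 19 mg/L as CaCO₃ × 938,000 L = 17,820 g as CaCO₃.
(a) Equivalents: 17,820 g ÷ 50 g/eq = 356.4 eq.
(a) Each mole of Na₂CO₃ supplies 2 eq, so 356.4 / 2 = 178.2 mol.
(a) Mass: 178.2 mol × 106 g/mol = 18,890 g.

(b) Hardness to add: (181 − 115) = 66 mg/L as CaCO₃ × 584,000 L = 38,540 g as CaCO₃.
(b) Moles of Ca²⁺ (1 mol Ca²⁺ ≡ 1 mol CaCO₃): 38,540 / 100.1 g/mol = 385.1 mol.
(b) Mass of CaCl₂: 385.1 × 111 = 42,740 g.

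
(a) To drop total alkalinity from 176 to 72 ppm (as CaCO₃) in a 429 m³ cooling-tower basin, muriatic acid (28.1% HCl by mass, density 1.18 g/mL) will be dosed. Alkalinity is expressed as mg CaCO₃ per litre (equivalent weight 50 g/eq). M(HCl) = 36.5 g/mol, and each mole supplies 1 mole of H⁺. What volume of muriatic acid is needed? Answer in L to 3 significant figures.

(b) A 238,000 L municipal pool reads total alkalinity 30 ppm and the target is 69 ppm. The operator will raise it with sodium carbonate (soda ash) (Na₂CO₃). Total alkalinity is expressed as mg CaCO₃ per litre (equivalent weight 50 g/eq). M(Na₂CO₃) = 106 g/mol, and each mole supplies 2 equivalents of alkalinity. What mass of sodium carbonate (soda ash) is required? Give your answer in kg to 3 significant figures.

(a) 98.2 L; (b) 9.84 kg

(a) Volume: 429 m³ = 429,000 L.
(a) Alkalinity to neutralize: (176 − 72) = 104 mg/L as CaCO₃ × 429,000 L = 44,620 g as CaCO₃.
(a) Equivalents of H⁺ required: 44,620 ÷ 50 g/eq = 892.3 eq = 892.3 mol HCl.
(a) Mass of HCl: 892.3 × 36.5 = 32,570 g.
(a) Mass of 28.1% solution: 32,570 / 0.281 = 115,900 g.
(a) Volume: 115,900 g ÷ 1.18 g/mL = 98,230 mL.

(b) Alkalinity to add: (69 − 30) = 39 mg/L as CaCO₃ × 238,000 L = 9282 g as CaCO₃.
(b) Equivalents: 9282 g ÷ 50 g/eq = 185.6 eq.
(b) Each mole of Na₂CO₃ supplies 2 eq, so 185.6 / 2 = 92.82 mol.
(b) Mass: 92.82 mol × 106 g/mol = 9839 g.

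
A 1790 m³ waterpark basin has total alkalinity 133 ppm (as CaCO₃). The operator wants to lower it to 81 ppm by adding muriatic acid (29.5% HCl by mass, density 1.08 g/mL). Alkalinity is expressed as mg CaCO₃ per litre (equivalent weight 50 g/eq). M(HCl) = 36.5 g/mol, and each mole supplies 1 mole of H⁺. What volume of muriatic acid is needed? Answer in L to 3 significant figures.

213 L

Volume: 1790 m³ = 1,790,000 L.
Alkalinity to neutralize: (133 − 81) = 52 mg/L as CaCO₃ × 1,790,000 L = 93,080 g as CaCO₃.
Equivalents of H⁺ required: 93,080 ÷ 50 g/eq = 1862 eq = 1862 mol HCl.
Mass of HCl: 1862 × 36.5 = 67,950 g.
Mass of 29.5% solution: 67,950 / 0.295 = 230,300 g.
Volume: 230,300 g ÷ 1.08 g/mL = 213,300 mL.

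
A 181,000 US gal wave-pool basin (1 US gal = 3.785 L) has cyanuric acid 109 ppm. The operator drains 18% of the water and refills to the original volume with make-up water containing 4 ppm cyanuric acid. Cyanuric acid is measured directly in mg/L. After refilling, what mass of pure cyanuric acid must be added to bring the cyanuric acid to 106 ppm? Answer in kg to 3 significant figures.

10.9 kg

Volume: 181,000 US gal × 3.785 L/gal = 685,085 L.
After draining 18% and refilling: 109 × 0.82 + 4 × 0.18 = 90.1 ppm.
Deficit to target: 106 − 90.1 = 15.9 mg/L.
Mass: 15.9 mg/L × 685,085 L = 10,890 g cyanuric acid.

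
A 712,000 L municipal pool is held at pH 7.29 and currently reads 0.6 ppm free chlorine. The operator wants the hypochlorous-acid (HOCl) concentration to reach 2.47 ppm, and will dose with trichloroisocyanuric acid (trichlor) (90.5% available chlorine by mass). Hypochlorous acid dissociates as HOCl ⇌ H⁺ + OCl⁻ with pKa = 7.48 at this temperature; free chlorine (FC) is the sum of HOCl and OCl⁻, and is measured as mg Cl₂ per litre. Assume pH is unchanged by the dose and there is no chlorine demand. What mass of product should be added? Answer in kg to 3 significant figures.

[OCl⁻]/[HOCl] = 10^(pH − pKa) = 10^(7.29 − 7.48) = 0.6457; fraction as HOCl = 1/(1 + 0.6457) = 0.6077.
Free chlorine required for 2.47 ppm HOCl: 2.47 / 0.6077 = 4.065 ppm.
FC to add: 4.065 − 0.6 = 3.465 mg/L as Cl₂.
Cl₂ equivalent: 3.465 mg/L × 712,000 L = 2467 g.
Product at 90.5% available Cl: 2467 / 0.905 = 2726 g.

2.73 kg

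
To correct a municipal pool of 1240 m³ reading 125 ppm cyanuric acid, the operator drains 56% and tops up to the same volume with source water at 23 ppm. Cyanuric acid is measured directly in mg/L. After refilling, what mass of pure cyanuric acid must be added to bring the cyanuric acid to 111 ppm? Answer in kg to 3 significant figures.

Volume: 1240 m³ = 1,240,000 L.
After draining 56% and refilling: 125 × 0.44 + 23 × 0.56 = 67.88 ppm.
Deficit to target: 111 − 67.88 = 43.12 mg/L.
Mass: 43.12 mg/L × 1,240,000 L = 53,470 g cyanuric acid.

53.5 kg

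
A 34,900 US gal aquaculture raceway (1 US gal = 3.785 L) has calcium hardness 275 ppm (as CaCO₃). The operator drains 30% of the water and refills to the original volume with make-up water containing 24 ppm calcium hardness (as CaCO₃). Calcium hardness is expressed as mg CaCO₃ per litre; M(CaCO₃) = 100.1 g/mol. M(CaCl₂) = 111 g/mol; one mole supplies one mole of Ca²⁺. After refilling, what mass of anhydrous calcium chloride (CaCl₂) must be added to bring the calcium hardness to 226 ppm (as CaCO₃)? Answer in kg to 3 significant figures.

3.85 kg

Volume: 34,900 US gal × 3.785 L/gal = 132,096 L.
After draining 30% and refilling: 275 × 0.70 + 24 × 0.30 = 199.7 ppm.
Deficit to target: 226 − 199.7 = 26.3 mg/L.
As CaCO₃: 26.3 mg/L × 132,096 L = 3474 g; ÷ 100.1 = 34.71 mol Ca²⁺.
Mass: 34.71 × 111 = 3852 g.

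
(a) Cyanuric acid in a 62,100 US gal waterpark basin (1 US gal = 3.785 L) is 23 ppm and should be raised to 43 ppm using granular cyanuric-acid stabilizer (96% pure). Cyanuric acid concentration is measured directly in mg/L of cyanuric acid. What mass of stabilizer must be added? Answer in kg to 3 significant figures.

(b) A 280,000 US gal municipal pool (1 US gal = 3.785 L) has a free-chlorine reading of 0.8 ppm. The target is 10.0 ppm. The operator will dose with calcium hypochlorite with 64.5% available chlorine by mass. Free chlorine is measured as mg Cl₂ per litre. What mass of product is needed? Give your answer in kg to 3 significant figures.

(a) Volume: 62,100 US gal × 3.785 L/gal = 235,048 L.
(a) CYA to add: (43 − 23) = 20 mg/L × 235,048 L = 4701 g cyanuric acid.
(a) At 96% purity: 4701 / 0.96 = 4897 g product.

(b) Volume: 280,000 US gal × 3.785 L/gal = 1,059,800 L.
(b) Chlorine deficit: 10.0 − 0.8 = 9.2 ppm = 9.2 mg/L as Cl₂.
(b) Cl₂ equivalent needed: 9.2 mg/L × 1,059,800 L = 9,750,000 mg = 9750 g.
(b) Product at 64.5% available chlorine: 9750 / 0.645 = 15,120 g.

(a) 4.90 kg; (b) 15.1 kg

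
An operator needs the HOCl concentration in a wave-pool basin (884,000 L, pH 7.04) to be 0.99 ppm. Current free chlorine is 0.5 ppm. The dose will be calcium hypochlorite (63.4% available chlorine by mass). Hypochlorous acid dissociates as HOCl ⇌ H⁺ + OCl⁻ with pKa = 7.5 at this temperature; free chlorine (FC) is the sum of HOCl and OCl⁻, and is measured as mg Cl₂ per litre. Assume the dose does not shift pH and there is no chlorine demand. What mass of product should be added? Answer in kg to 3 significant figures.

1.16 kg

[OCl⁻]/[HOCl] = 10^(pH − pKa) = 10^(7.04 − 7.5) = 0.3467; fraction as HOCl = 1/(1 + 0.3467) = 0.7425.
Free chlorine required for 0.99 ppm HOCl: 0.99 / 0.7425 = 1.333 ppm.
FC to add: 1.333 − 0.5 = 0.8333 mg/L as Cl₂.
Cl₂ equivalent: 0.8333 mg/L × 884,000 L = 736.6 g.
Product at 63.4% available Cl: 736.6 / 0.634 = 1162 g.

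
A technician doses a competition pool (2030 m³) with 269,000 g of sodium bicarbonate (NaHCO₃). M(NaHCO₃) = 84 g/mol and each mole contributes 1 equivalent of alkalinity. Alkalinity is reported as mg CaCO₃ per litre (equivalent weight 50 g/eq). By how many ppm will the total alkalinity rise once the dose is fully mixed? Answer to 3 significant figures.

Volume: 2030 m³ = 2,030,000 L.
Moles of NaHCO₃: 269,000 g ÷ 84 g/mol = 3202 mol → 3202 eq of alkalinity.
As CaCO₃: 3202 eq × 50 g/eq = 160,100 g.
Rise: 160,100 g / 2,030,000 L × 1000 = 78.88 mg/L.

78.9 ppm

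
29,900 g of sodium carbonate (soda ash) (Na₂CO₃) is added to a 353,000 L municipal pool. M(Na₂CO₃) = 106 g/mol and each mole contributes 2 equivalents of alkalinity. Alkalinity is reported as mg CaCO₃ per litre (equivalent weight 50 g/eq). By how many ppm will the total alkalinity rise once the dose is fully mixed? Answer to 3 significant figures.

Moles of Na₂CO₃: 29,900 g ÷ 106 g/mol = 282.1 mol → 564.2 eq of alkalinity.
As CaCO₃: 564.2 eq × 50 g/eq = 28,210 g.
Rise: 28,210 g / 353,000 L × 1000 = 79.91 mg/L.

79.9 ppm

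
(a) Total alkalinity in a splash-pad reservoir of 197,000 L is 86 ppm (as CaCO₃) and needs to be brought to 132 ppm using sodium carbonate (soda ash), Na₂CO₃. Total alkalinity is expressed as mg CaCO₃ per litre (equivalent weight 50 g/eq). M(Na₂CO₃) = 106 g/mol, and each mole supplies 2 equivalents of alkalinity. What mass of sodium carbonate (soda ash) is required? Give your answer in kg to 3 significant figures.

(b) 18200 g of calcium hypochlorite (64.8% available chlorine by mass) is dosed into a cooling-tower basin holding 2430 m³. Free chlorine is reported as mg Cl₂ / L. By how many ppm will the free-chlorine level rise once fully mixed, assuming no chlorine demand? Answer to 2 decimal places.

(a) 9.61 kg; (b) 4.85 ppm

(a) Alkalinity to add: (132 − 86) = 46 mg/L as CaCO₃ × 197,000 L = 9062 g as CaCO₃.
(a) Equivalents: 9062 g ÷ 50 g/eq = 181.2 eq.
(a) Each mole of Na₂CO₃ supplies 2 eq, so 181.2 / 2 = 90.62 mol.
(a) Mass: 90.62 mol × 106 g/mol = 9606 g.

(b) Volume: 2430 m³ = 2,430,000 L.
(b) Available chlorine delivered: 18,200 g × 0.648 = 11,790 g as Cl₂.
(b) Concentration rise: 11,790 g / 2,430,000 L = 4.853 mg/L = 4.85 ppm.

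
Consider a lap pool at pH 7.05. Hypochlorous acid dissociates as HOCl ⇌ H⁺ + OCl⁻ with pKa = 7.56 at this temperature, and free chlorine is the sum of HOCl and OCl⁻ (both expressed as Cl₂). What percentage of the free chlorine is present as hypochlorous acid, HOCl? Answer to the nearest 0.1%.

76.4%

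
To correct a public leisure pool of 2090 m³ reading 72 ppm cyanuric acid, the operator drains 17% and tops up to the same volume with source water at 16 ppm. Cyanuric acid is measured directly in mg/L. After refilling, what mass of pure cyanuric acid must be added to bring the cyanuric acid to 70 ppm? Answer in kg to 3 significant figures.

Volume: 2090 m³ = 2,090,000 L.
After draining 17% and refilling: 72 × 0.83 + 16 × 0.17 = 62.48 ppm.
Deficit to target: 70 − 62.48 = 7.52 mg/L.
Mass: 7.52 mg/L × 2,090,000 L = 15,720 g cyanuric acid.

15.7 kg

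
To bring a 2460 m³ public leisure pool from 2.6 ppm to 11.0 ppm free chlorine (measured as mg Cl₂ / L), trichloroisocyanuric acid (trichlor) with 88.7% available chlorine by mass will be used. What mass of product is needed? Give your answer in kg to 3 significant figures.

Volume: 2460 m³ = 2,460,000 L.
Chlorine deficit: 11.0 − 2.6 = 8.4 ppm = 8.4 mg/L as Cl₂.
Cl₂ equivalent needed: 8.4 mg/L × 2,460,000 L = 20,660,000 mg = 20,660 g.
Product at 88.7% available chlorine: 20,660 / 0.887 = 23,300 g.

23.3 kg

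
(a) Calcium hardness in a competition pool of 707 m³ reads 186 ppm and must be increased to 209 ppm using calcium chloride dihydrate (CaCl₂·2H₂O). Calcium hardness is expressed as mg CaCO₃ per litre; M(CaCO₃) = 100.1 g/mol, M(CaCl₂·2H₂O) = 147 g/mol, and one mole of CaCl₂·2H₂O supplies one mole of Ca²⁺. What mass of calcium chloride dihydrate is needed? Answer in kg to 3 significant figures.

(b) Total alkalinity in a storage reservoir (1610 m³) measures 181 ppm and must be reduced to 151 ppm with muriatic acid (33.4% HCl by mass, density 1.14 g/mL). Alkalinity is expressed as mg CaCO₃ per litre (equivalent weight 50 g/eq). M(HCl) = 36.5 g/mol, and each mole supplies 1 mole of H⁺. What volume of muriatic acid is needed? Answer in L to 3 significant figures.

(a) 23.9 kg; (b) 92.6 L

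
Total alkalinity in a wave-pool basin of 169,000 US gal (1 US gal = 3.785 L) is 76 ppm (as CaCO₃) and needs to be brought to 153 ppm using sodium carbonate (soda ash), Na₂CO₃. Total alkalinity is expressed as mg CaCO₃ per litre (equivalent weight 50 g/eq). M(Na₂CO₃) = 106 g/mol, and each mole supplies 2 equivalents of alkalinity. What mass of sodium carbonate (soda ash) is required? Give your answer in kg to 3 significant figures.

Volume: 169,000 US gal × 3.785 L/gal = 639,665 L.
Alkalinity to add: (153 − 76) = 77 mg/L as CaCO₃ × 639,665 L = 49,250 g as CaCO₃.
Equivalents: 49,250 g ÷ 50 g/eq = 985.1 eq.
Each mole of Na₂CO₃ supplies 2 eq, so 985.1 / 2 = 492.5 mol.
Mass: 492.5 mol × 106 g/mol = 52,210 g.

52.2 kg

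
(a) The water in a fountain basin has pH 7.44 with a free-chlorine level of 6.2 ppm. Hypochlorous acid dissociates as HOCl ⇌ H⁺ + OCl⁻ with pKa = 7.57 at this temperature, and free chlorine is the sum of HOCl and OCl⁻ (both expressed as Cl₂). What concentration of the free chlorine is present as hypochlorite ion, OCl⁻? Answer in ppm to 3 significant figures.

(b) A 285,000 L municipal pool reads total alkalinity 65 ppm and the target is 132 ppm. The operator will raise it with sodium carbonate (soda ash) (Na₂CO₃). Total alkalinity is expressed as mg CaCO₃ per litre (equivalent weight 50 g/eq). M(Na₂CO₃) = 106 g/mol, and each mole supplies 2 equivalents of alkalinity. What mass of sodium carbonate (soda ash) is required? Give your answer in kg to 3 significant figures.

(a) [OCl⁻]/[HOCl] = 10^(pH − pKa) = 10^(7.44 − 7.57) = 10^-0.13 = 0.7413.
(a) Fraction as HOCl = 1 / (1 + 0.7413) = 0.5743.
(a) OCl⁻ = (1 − 0.5743) × 6.2 ppm = 2.639 ppm.

(b) Alkalinity to add: (132 − 65) = 67 mg/L as CaCO₃ × 285,000 L = 19,100 g as CaCO₃.
(b) Equivalents: 19,100 g ÷ 50 g/eq = 381.9 eq.
(b) Each mole of Na₂CO₃ supplies 2 eq, so 381.9 / 2 = 190.9 mol.
(b) Mass: 190.9 mol × 106 g/mol = 20,240 g.

(a) 2.64 ppm; (b) 20.2 kg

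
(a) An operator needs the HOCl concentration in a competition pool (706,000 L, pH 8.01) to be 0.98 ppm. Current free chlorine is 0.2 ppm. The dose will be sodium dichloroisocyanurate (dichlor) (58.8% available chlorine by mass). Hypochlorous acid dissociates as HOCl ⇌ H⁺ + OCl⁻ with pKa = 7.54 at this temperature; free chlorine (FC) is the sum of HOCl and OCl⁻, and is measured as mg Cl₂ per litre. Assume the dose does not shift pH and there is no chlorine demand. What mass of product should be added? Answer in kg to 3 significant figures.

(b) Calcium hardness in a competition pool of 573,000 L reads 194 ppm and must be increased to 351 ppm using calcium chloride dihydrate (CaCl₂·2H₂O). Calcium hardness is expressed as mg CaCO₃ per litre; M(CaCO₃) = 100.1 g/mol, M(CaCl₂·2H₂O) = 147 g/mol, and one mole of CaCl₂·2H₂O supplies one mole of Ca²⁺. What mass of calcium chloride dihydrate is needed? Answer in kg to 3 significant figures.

(a) [OCl⁻]/[HOCl] = 10^(pH − pKa) = 10^(8.01 − 7.54) = 2.951; fraction as HOCl = 1/(1 + 2.951) = 0.2531.
(a) Free chlorine required for 0.98 ppm HOCl: 0.98 / 0.2531 = 3.872 ppm.
(a) FC to add: 3.872 − 0.2 = 3.672 mg/L as Cl₂.
(a) Cl₂ equivalent: 3.672 mg/L × 706,000 L = 2593 g.
(a) Product at 58.8% available Cl: 2593 / 0.588 = 4409 g.

(b) Hardness to add: (351 − 194) = 157 mg/L as CaCO₃ × 573,000 L = 89,960 g as CaCO₃.
(b) Moles of Ca²⁺ (1 mol Ca²⁺ ≡ 1 mol CaCO₃): 89,960 / 100.1 g/mol = 898.7 mol.
(b) Mass of CaCl₂·2H₂O: 898.7 × 147 = 132,100 g.

(a) 4.41 kg; (b) 132 kg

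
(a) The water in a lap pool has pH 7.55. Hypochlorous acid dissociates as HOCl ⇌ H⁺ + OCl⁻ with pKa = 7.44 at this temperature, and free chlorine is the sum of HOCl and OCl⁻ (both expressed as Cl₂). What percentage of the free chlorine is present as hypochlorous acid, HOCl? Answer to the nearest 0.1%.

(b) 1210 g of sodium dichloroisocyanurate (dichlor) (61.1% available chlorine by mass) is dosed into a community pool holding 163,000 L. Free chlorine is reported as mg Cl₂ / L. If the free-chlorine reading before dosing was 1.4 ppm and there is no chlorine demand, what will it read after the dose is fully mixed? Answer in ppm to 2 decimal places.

(a) 43.7%; (b) 5.94 ppm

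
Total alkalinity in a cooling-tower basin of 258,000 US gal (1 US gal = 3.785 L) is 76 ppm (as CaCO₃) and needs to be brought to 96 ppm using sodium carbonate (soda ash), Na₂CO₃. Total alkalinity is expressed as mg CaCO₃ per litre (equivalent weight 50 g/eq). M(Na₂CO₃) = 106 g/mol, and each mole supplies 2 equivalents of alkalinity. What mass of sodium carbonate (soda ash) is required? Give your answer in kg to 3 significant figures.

Volume: 258,000 US gal × 3.785 L/gal = 976,530 L.
Alkalinity to add: (96 − 76) = 20 mg/L as CaCO₃ × 976,530 L = 19,530 g as CaCO₃.
Equivalents: 19,530 g ÷ 50 g/eq = 390.6 eq.
Each mole of Na₂CO₃ supplies 2 eq, so 390.6 / 2 = 195.3 mol.
Mass: 195.3 mol × 106 g/mol = 20,700 g.

20.7 kg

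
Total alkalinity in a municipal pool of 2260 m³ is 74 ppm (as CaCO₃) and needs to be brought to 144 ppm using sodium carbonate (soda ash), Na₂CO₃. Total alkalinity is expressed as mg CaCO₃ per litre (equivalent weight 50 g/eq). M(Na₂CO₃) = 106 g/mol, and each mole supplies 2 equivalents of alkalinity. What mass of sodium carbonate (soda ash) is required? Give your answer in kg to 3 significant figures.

168 kg

Volume: 2260 m³ = 2,260,000 L.
Alkalinity to add: (144 − 74) = 70 mg/L as CaCO₃ × 2,260,000 L = 158,200 g as CaCO₃.
Equivalents: 158,200 g ÷ 50 g/eq = 3164 eq.
Each mole of Na₂CO₃ supplies 2 eq, so 3164 / 2 = 1582 mol.
Mass: 1582 mol × 106 g/mol = 167,700 g.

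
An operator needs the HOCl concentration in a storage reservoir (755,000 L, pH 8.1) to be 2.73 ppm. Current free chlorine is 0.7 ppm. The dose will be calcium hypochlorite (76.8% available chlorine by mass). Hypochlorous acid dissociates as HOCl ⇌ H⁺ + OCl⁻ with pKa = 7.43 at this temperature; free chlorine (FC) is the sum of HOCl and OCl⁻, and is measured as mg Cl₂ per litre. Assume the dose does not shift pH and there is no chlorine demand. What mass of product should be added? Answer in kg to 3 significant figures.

14.5 kg

[OCl⁻]/[HOCl] = 10^(pH − pKa) = 10^(8.1 − 7.43) = 4.677; fraction as HOCl = 1/(1 + 4.677) = 0.1761.
Free chlorine required for 2.73 ppm HOCl: 2.73 / 0.1761 = 15.5 ppm.
FC to add: 15.5 − 0.7 = 14.8 mg/L as Cl₂.
Cl₂ equivalent: 14.8 mg/L × 755,000 L = 11,170 g.
Product at 76.8% available Cl: 11,170 / 0.768 = 14,550 g.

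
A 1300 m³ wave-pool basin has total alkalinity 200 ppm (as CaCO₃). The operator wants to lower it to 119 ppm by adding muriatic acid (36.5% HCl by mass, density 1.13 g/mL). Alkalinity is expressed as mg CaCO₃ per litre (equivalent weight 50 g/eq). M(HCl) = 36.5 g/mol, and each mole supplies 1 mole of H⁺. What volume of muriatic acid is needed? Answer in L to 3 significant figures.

Volume: 1300 m³ = 1,300,000 L.
Alkalinity to neutralize: (200 − 119) = 81 mg/L as CaCO₃ × 1,300,000 L = 105,300 g as CaCO₃.
Equivalents of H⁺ required: 105,300 ÷ 50 g/eq = 2106 eq = 2106 mol HCl.
Mass of HCl: 2106 × 36.5 = 76,870 g.
Mass of 36.5% solution: 76,870 / 0.365 = 210,600 g.
Volume: 210,600 g ÷ 1.13 g/mL = 186,400 mL.

186 L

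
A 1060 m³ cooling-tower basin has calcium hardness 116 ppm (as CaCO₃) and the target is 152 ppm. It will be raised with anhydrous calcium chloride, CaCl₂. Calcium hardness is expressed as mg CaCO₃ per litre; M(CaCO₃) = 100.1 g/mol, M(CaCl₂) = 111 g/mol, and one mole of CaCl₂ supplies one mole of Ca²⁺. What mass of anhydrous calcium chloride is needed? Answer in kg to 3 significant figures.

42.3 kg

Volume: 1060 m³ = 1,060,000 L.
Hardness to add: (152 − 116) = 36 mg/L as CaCO₃ × 1,060,000 L = 38,160 g as CaCO₃.
Moles of Ca²⁺ (1 mol Ca²⁺ ≡ 1 mol CaCO₃): 38,160 / 100.1 g/mol = 381.2 mol.
Mass of CaCl₂: 381.2 × 111 = 42,320 g.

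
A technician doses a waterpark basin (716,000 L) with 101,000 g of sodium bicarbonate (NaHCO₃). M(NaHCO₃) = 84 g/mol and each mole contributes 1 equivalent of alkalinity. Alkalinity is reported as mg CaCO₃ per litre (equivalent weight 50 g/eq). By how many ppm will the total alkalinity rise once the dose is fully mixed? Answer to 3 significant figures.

84.0 ppm

Moles of NaHCO₃: 101,000 g ÷ 84 g/mol = 1202 mol → 1202 eq of alkalinity.
As CaCO₃: 1202 eq × 50 g/eq = 60,120 g.
Rise: 60,120 g / 716,000 L × 1000 = 83.97 mg/L.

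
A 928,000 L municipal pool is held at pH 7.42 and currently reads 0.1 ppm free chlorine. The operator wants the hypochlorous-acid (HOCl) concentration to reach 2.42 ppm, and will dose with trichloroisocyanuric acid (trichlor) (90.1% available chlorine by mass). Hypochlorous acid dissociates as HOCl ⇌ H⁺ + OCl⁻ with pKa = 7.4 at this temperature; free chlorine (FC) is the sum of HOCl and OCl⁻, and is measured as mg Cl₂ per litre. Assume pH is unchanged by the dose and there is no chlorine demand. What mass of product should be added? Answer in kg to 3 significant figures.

5.00 kg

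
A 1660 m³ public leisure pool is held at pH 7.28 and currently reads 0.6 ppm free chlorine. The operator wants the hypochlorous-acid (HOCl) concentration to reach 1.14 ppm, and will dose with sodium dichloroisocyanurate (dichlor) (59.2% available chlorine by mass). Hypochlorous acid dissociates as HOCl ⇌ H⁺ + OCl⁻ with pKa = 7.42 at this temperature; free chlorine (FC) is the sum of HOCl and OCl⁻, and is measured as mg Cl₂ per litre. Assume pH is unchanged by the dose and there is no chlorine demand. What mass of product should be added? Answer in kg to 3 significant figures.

3.83 kg

Volume: 1660 m³ = 1,660,000 L.
[OCl⁻]/[HOCl] = 10^(pH − pKa) = 10^(7.28 − 7.42) = 0.7244; fraction as HOCl = 1/(1 + 0.7244) = 0.5799.
Free chlorine required for 1.14 ppm HOCl: 1.14 / 0.5799 = 1.966 ppm.
FC to add: 1.966 − 0.6 = 1.366 mg/L as Cl₂.
Cl₂ equivalent: 1.366 mg/L × 1,660,000 L = 2267 g.
Product at 59.2% available Cl: 2267 / 0.592 = 3830 g.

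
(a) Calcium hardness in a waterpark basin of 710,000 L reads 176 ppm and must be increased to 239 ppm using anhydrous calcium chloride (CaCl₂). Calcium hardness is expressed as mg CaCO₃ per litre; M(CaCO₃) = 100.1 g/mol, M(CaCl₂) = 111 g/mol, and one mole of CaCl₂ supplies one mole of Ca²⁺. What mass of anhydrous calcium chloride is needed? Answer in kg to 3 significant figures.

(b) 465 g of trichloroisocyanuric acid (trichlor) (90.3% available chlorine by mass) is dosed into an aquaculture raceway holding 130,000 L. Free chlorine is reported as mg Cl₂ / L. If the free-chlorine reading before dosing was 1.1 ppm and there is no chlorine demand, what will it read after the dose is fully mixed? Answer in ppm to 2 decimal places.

(a) 49.6 kg; (b) 4.33 ppm

(a) Hardness to add: (239 − 176) = 63 mg/L as CaCO₃ × 710,000 L = 44,730 g as CaCO₃.
(a) Moles of Ca²⁺ (1 mol Ca²⁺ ≡ 1 mol CaCO₃): 44,730 / 100.1 g/mol = 446.9 mol.
(a) Mass of CaCl₂: 446.9 × 111 = 49,600 g.

(b) Available chlorine delivered: 465 g × 0.903 = 419.9 g as Cl₂.
(b) Concentration rise: 419.9 g / 130,000 L = 3.23 mg/L = 3.23 ppm.
(b) Final FC: 1.1 + 3.23 = 4.33 ppm.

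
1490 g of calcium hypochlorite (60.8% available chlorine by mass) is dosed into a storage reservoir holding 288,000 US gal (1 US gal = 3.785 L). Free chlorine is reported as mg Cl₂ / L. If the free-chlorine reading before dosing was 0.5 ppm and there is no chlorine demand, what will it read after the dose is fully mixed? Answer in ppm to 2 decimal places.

1.33 ppm

Volume: 288,000 US gal × 3.785 L/gal = 1,090,080 L.
Available chlorine delivered: 1490 g × 0.608 = 905.9 g as Cl₂.
Concentration rise: 905.9 g / 1,090,080 L = 0.8311 mg/L = 0.83 ppm.
Final FC: 0.5 + 0.83 = 1.33 ppm.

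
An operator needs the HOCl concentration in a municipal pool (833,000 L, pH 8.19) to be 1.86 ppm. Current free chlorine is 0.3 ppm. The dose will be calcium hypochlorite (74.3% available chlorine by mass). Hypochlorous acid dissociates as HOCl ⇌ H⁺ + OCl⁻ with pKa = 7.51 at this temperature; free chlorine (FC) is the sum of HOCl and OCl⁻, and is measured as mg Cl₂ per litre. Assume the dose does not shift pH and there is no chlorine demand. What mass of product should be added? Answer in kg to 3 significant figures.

[OCl⁻]/[HOCl] = 10^(pH − pKa) = 10^(8.19 − 7.51) = 4.786; fraction as HOCl = 1/(1 + 4.786) = 0.1728.
Free chlorine required for 1.86 ppm HOCl: 1.86 / 0.1728 = 10.76 ppm.
FC to add: 10.76 − 0.3 = 10.46 mg/L as Cl₂.
Cl₂ equivalent: 10.46 mg/L × 833,000 L = 8715 g.
Product at 74.3% available Cl: 8715 / 0.743 = 11,730 g.

11.7 kg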